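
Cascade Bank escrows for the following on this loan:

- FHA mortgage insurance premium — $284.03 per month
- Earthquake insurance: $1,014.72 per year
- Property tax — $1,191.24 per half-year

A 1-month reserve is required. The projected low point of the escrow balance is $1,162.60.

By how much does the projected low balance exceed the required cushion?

FHA mortgage insurance premium = $284.03 × 12 = $3,408.36 annually
Earthquake insurance = $1,014.72 annually
Property tax = $1,191.24 × 2 = $2,382.48 annually
Combined annual = $3,408.36 + $1,014.72 + $2,382.48 = $6,805.56
Monthly = $6,805.56 / 12 = $567.13
Required reserve = 1 × $567.13 = $567.13
Surplus = $1,162.60 − $567.13 = $595.47

$595.47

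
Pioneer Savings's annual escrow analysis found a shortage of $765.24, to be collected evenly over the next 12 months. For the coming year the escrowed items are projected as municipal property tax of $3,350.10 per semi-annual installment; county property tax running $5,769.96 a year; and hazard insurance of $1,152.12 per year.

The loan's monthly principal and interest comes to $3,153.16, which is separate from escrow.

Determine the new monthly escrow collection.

$1,198.96

Municipal property tax — $3,350.10 × 2 = $6,700.20/yr
County property tax — $5,769.96/yr
Hazard insurance — $1,152.12/yr
Yearly total = $6,700.20 + $5,769.96 + $1,152.12 = $13,622.28
Per month = $13,622.28 / 12 = $1,135.19
Shortage spread = $765.24 ÷ 12 = $63.77/mo
Adjusted monthly = $1,135.19 + $63.77 = $1,198.96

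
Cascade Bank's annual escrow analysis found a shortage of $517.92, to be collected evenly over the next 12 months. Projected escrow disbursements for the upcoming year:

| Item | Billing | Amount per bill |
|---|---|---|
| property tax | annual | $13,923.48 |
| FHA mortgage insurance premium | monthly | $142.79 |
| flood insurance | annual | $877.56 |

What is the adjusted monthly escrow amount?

$1,419.37

Property tax — $13,923.48 annually
FHA mortgage insurance premium — $142.79 × 12 = $1,713.48 annually
Flood insurance — $877.56 annually
Annual escrow total = $13,923.48 + $1,713.48 + $877.56 = $16,514.52
Per month = $16,514.52 ÷ 12 = $1,376.21
Shortage spread = $517.92 / 12 = $43.16/mo
Adjusted monthly = $1,376.21 + $43.16 = $1,419.37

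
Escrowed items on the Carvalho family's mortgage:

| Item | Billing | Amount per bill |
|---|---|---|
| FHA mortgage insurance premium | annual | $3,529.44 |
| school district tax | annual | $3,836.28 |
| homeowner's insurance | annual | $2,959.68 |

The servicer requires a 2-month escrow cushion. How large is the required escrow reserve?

$1,720.90

FHA mortgage insurance premium = $3,529.44 per year
School district tax = $3,836.28 per year
Homeowner's insurance = $2,959.68 per year
Annual escrow total = $10,325.40
Monthly = $10,325.40 ÷ 12 = $860.45
Reserve = 2 × $860.45 = $1,720.90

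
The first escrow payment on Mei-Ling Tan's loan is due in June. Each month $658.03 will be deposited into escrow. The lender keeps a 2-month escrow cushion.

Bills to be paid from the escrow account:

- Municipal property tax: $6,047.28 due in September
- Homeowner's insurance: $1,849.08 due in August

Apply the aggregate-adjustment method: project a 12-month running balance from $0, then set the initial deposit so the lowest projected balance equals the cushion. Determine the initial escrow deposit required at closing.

Cushion = 2 × $658.03 = $1,316.06
Trial balance (start $0, +$658.03 each month, − disbursements):
  Jun: +$658.03 → $658.03
  Jul: +$658.03 → $1,316.06
  Aug: +$658.03 − $1,849.08 → $125.01
  Sep: +$658.03 − $6,047.28 → -$5,264.24
  Oct: +$658.03 → -$4,606.21
  Nov: +$658.03 → -$3,948.18
  Dec: +$658.03 → -$3,290.15
  Jan: +$658.03 → -$2,632.12
  Feb: +$658.03 → -$1,974.09
  Mar: +$658.03 → -$1,316.06
  Apr: +$658.03 → -$658.03
  May: +$658.03 → $0.00
Lowest trial balance = -$5,264.24 (Sep)
Initial deposit = cushion − low point = $1,316.06 − (-$5,264.24) = $6,580.30

$6,580.30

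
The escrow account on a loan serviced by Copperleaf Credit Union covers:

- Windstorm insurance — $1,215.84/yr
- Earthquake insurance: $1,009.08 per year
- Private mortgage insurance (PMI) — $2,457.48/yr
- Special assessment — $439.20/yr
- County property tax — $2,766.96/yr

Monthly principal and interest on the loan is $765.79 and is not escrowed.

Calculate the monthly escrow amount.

Windstorm insurance — $1,215.84 per year
Earthquake insurance — $1,009.08 per year
Private mortgage insurance (PMI) — $2,457.48 per year
Special assessment — $439.20 per year
County property tax — $2,766.96 per year
Total per year = $7,888.56
Monthly escrow = $7,888.56 ÷ 12 = $657.38

$657.38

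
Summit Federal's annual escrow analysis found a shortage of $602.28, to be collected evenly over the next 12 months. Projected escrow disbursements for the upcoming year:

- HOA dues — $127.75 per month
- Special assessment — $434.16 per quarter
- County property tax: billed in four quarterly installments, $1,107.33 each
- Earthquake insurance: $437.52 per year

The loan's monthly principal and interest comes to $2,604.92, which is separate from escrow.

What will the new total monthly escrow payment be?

$728.23

HOA dues — $127.75 × 12 = $1,533.00 per year
Special assessment — $434.16 × 4 = $1,736.64 per year
County property tax — $1,107.33 × 4 = $4,429.32 per year
Earthquake insurance — $437.52 per year
Combined annual = $1,533.00 + $1,736.64 + $4,429.32 + $437.52 = $8,136.48
Monthly = $8,136.48 ÷ 12 = $678.04
Shortage per month = $602.28 / 12 = $50.19
New monthly escrow = $678.04 + $50.19 = $728.23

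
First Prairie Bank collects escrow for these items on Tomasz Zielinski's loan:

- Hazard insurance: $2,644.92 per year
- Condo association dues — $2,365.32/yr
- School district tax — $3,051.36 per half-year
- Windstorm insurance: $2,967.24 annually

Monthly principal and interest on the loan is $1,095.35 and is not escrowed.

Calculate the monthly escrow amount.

$1,173.35

Hazard insurance = $2,644.92/yr
Condo association dues = $2,365.32/yr
School district tax = $3,051.36 × 2 = $6,102.72/yr
Windstorm insurance = $2,967.24/yr
Annual escrow total = $2,644.92 + $2,365.32 + $6,102.72 + $2,967.24 = $14,080.20
Monthly escrow = $14,080.20 / 12 = $1,173.35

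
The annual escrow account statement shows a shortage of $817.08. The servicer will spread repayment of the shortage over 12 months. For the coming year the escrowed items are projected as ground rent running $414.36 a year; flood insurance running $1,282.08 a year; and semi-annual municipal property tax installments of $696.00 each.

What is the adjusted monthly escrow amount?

Ground rent: $414.36 per year
Flood insurance: $1,282.08 per year
Municipal property tax: $696.00 × 2 = $1,392.00 per year
Total per year = $3,088.44
Per month = $3,088.44 ÷ 12 = $257.37
Shortage spread = $817.08 ÷ 12 = $68.09/mo
Adjusted monthly = $257.37 + $68.09 = $325.46

$325.46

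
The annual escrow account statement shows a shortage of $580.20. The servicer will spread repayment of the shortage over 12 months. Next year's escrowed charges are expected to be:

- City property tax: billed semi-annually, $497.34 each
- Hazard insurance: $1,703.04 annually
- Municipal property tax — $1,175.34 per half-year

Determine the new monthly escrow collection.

$469.05

City property tax = $497.34 × 2 = $994.68/yr
Hazard insurance = $1,703.04/yr
Municipal property tax = $1,175.34 × 2 = $2,350.68/yr
Combined annual = $994.68 + $1,703.04 + $2,350.68 = $5,048.40
Base monthly escrow = $5,048.40 / 12 = $420.70
Monthly shortage recovery: $580.20 / 12 = $48.35
Adjusted monthly = $420.70 + $48.35 = $469.05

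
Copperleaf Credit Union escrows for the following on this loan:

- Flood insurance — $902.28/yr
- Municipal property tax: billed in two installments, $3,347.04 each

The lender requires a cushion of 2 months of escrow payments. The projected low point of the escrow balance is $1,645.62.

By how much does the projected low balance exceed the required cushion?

Flood insurance: $902.28
Municipal property tax: $3,347.04 × 2 = $6,694.08
Total per year = $7,596.36
Monthly escrow = $7,596.36 ÷ 12 = $633.03
Required reserve = 2 × $633.03 = $1,266.06
Surplus = $1,645.62 − $1,266.06 = $379.56

$379.56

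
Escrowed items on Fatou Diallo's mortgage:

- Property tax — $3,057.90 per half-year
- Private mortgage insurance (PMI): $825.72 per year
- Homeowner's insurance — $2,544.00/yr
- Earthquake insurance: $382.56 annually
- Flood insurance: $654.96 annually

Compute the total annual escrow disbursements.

$10,523.04

Property tax — $3,057.90 × 2 = $6,115.80/yr
Private mortgage insurance (PMI) — $825.72/yr
Homeowner's insurance — $2,544.00/yr
Earthquake insurance — $382.56/yr
Flood insurance — $654.96/yr
Total per year = $10,523.04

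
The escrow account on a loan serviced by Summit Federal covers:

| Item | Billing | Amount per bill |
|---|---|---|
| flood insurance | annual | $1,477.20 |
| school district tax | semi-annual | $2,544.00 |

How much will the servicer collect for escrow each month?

$547.10

Flood insurance — $1,477.20
School district tax — $2,544.00 × 2 = $5,088.00
Total per year = $1,477.20 + $5,088.00 = $6,565.20
Per month = $6,565.20 / 12 = $547.10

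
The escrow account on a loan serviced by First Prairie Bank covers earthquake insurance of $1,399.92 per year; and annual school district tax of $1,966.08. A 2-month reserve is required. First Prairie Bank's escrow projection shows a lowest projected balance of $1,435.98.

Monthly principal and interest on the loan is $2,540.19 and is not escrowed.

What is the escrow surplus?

$874.98

Earthquake insurance — $1,399.92 per year
School district tax — $1,966.08 per year
Total per year = $3,366.00
Base monthly escrow = $3,366.00 / 12 = $280.50
Required cushion = 2 × $280.50 = $561.00
Surplus = $1,435.98 − $561.00 = $874.98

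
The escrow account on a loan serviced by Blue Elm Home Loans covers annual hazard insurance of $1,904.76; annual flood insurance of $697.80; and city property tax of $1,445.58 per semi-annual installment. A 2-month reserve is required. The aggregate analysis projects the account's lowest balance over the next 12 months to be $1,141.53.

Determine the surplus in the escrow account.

Hazard insurance = $1,904.76 per year
Flood insurance = $697.80 per year
City property tax = $1,445.58 × 2 = $2,891.16 per year
Yearly total = $1,904.76 + $697.80 + $2,891.16 = $5,493.72
Monthly = $5,493.72 ÷ 12 = $457.81
Cushion = 2 × $457.81 = $915.62
Excess over cushion: $1,141.53 − $915.62 = $225.91

$225.91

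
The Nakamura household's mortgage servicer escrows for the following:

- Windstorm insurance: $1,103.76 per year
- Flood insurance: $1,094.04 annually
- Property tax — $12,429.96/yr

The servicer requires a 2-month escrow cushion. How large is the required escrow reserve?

Windstorm insurance = $1,103.76 annually
Flood insurance = $1,094.04 annually
Property tax = $12,429.96 annually
Combined annual = $1,103.76 + $1,094.04 + $12,429.96 = $14,627.76
Monthly = $14,627.76 / 12 = $1,218.98
Cushion = 2 × $1,218.98 = $2,437.96

$2,437.96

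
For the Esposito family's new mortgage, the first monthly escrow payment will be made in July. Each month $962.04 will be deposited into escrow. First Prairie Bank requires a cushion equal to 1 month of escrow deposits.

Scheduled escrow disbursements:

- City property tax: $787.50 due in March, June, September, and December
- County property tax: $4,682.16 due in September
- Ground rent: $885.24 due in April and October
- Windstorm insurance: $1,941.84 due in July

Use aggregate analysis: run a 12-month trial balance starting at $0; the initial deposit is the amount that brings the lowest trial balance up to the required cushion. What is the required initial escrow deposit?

Cushion = 1 × $962.04 = $962.04
Trial balance (start $0, +$962.04 each month, − disbursements):
  Jul: +$962.04 − $1,941.84 → -$979.80
  Aug: +$962.04 → -$17.76
  Sep: +$962.04 − $5,469.66 → -$4,525.38
  Oct: +$962.04 − $885.24 → -$4,448.58
  Nov: +$962.04 → -$3,486.54
  Dec: +$962.04 − $787.50 → -$3,312.00
  Jan: +$962.04 → -$2,349.96
  Feb: +$962.04 → -$1,387.92
  Mar: +$962.04 − $787.50 → -$1,213.38
  Apr: +$962.04 − $885.24 → -$1,136.58
  May: +$962.04 → -$174.54
  Jun: +$962.04 − $787.50 → $0.00
Lowest trial balance = -$4,525.38 (Sep)
Initial deposit = cushion − low point = $962.04 − (-$4,525.38) = $5,487.42

$5,487.42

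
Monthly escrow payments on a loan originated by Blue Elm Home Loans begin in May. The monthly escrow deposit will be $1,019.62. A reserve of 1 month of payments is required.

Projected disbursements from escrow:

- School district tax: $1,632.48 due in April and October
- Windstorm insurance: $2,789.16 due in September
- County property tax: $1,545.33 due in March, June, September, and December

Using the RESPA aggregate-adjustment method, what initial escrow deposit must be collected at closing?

Cushion = 1 × $1,019.62 = $1,019.62
Trial balance (start $0, +$1,019.62 each month, − disbursements):
  May: +$1,019.62 → $1,019.62
  Jun: +$1,019.62 − $1,545.33 → $493.91
  Jul: +$1,019.62 → $1,513.53
  Aug: +$1,019.62 → $2,533.15
  Sep: +$1,019.62 − $4,334.49 → -$781.72
  Oct: +$1,019.62 − $1,632.48 → -$1,394.58
  Nov: +$1,019.62 → -$374.96
  Dec: +$1,019.62 − $1,545.33 → -$900.67
  Jan: +$1,019.62 → $118.95
  Feb: +$1,019.62 → $1,138.57
  Mar: +$1,019.62 − $1,545.33 → $612.86
  Apr: +$1,019.62 − $1,632.48 → $0.00
Lowest trial balance = -$1,394.58 (Oct)
Initial deposit = cushion − low point = $1,019.62 − (-$1,394.58) = $2,414.20

$2,414.20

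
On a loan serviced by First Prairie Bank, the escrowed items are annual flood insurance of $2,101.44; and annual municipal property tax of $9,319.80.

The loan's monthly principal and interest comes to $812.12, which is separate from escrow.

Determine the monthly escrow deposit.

Flood insurance: $2,101.44 annually
Municipal property tax: $9,319.80 annually
Total per year = $2,101.44 + $9,319.80 = $11,421.24
Monthly escrow = $11,421.24 ÷ 12 = $951.77

$951.77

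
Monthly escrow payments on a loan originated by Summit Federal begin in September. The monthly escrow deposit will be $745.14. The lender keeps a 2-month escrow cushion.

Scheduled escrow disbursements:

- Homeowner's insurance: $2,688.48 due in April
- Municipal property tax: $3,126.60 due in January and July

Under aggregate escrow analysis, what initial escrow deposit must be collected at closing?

$2,235.42

Cushion = 2 × $745.14 = $1,490.28
Trial balance (start $0, +$745.14 each month, − disbursements):
  Sep: +$745.14 → $745.14
  Oct: +$745.14 → $1,490.28
  Nov: +$745.14 → $2,235.42
  Dec: +$745.14 → $2,980.56
  Jan: +$745.14 − $3,126.60 → $599.10
  Feb: +$745.14 → $1,344.24
  Mar: +$745.14 → $2,089.38
  Apr: +$745.14 − $2,688.48 → $146.04
  May: +$745.14 → $891.18
  Jun: +$745.14 → $1,636.32
  Jul: +$745.14 − $3,126.60 → -$745.14
  Aug: +$745.14 → $0.00
Lowest trial balance = -$745.14 (Jul)
Initial deposit = cushion − low point = $1,490.28 − (-$745.14) = $2,235.42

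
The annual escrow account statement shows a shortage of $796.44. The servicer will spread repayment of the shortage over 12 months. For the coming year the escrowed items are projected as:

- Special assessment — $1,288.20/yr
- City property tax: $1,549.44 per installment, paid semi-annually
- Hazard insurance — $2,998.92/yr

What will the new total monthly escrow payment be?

$681.87

Special assessment = $1,288.20
City property tax = $1,549.44 × 2 = $3,098.88
Hazard insurance = $2,998.92
Annual escrow total = $1,288.20 + $3,098.88 + $2,998.92 = $7,386.00
Per month = $7,386.00 / 12 = $615.50
Shortage per month = $796.44 / 12 = $66.37
New monthly escrow = $615.50 + $66.37 = $681.87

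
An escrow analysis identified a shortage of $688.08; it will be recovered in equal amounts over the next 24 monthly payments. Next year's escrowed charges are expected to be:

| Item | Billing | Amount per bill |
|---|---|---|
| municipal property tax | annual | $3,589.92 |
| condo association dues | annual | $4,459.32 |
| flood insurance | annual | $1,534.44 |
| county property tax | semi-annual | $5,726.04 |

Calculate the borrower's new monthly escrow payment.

$1,781.65

Municipal property tax — $3,589.92
Condo association dues — $4,459.32
Flood insurance — $1,534.44
County property tax — $5,726.04 × 2 = $11,452.08
Yearly total = $3,589.92 + $4,459.32 + $1,534.44 + $11,452.08 = $21,035.76
Per month = $21,035.76 ÷ 12 = $1,752.98
Shortage per month = $688.08 / 24 = $28.67
Adjusted monthly = $1,752.98 + $28.67 = $1,781.65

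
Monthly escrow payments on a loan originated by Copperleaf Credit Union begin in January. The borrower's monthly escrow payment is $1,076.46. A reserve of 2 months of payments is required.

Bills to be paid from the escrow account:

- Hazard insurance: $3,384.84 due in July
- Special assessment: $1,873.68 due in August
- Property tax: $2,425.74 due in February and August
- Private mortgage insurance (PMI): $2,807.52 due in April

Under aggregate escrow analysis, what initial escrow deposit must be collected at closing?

$6,458.76

Cushion = 2 × $1,076.46 = $2,152.92
Trial balance (start $0, +$1,076.46 each month, − disbursements):
  Jan: +$1,076.46 → $1,076.46
  Feb: +$1,076.46 − $2,425.74 → -$272.82
  Mar: +$1,076.46 → $803.64
  Apr: +$1,076.46 − $2,807.52 → -$927.42
  May: +$1,076.46 → $149.04
  Jun: +$1,076.46 → $1,225.50
  Jul: +$1,076.46 − $3,384.84 → -$1,082.88
  Aug: +$1,076.46 − $4,299.42 → -$4,305.84
  Sep: +$1,076.46 → -$3,229.38
  Oct: +$1,076.46 → -$2,152.92
  Nov: +$1,076.46 → -$1,076.46
  Dec: +$1,076.46 → $0.00
Lowest trial balance = -$4,305.84 (Aug)
Initial deposit = cushion − low point = $2,152.92 − (-$4,305.84) = $6,458.76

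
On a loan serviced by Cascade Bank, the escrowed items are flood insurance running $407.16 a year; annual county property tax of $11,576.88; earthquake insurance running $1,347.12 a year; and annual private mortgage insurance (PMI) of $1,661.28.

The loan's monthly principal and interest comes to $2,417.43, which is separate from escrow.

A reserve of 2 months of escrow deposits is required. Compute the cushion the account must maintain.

$2,498.74

Flood insurance — $407.16 annually
County property tax — $11,576.88 annually
Earthquake insurance — $1,347.12 annually
Private mortgage insurance (PMI) — $1,661.28 annually
Total annual escrow = $407.16 + $11,576.88 + $1,347.12 + $1,661.28 = $14,992.44
Per month = $14,992.44 ÷ 12 = $1,249.37
Required cushion = 2 × $1,249.37 = $2,498.74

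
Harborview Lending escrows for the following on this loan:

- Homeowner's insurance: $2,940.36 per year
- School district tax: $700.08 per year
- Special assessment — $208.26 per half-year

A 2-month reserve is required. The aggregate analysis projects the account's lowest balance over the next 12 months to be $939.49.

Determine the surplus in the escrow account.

$263.33

Homeowner's insurance — $2,940.36/yr
School district tax — $700.08/yr
Special assessment — $208.26 × 2 = $416.52/yr
Total annual escrow = $2,940.36 + $700.08 + $416.52 = $4,056.96
Monthly = $4,056.96 ÷ 12 = $338.08
Required cushion = 2 × $338.08 = $676.16
Surplus = $939.49 − $676.16 = $263.33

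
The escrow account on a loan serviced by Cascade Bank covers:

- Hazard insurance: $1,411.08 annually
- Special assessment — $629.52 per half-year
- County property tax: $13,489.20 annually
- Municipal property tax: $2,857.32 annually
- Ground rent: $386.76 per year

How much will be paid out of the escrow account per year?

$19,403.40

Hazard insurance = $1,411.08 per year
Special assessment = $629.52 × 2 = $1,259.04 per year
County property tax = $13,489.20 per year
Municipal property tax = $2,857.32 per year
Ground rent = $386.76 per year
Total annual escrow = $1,411.08 + $1,259.04 + $13,489.20 + $2,857.32 + $386.76 = $19,403.40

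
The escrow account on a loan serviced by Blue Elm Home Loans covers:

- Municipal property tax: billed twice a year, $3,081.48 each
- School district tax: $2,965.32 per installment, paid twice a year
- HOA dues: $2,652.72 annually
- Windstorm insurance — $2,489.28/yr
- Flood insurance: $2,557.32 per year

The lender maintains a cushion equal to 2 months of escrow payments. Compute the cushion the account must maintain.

Municipal property tax — $3,081.48 × 2 = $6,162.96 annually
School district tax — $2,965.32 × 2 = $5,930.64 annually
HOA dues — $2,652.72 annually
Windstorm insurance — $2,489.28 annually
Flood insurance — $2,557.32 annually
Combined annual = $19,792.92
Per month = $19,792.92 / 12 = $1,649.41
Required cushion = 2 × $1,649.41 = $3,298.82

$3,298.82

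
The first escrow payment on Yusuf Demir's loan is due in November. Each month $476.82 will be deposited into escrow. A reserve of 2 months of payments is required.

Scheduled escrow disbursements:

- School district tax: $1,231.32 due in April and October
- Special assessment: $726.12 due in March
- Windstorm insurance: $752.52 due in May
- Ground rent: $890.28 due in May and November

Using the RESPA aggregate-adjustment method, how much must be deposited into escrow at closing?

$2,106.42

Cushion = 2 × $476.82 = $953.64
Trial balance (start $0, +$476.82 each month, − disbursements):
  Nov: +$476.82 − $890.28 → -$413.46
  Dec: +$476.82 → $63.36
  Jan: +$476.82 → $540.18
  Feb: +$476.82 → $1,017.00
  Mar: +$476.82 − $726.12 → $767.70
  Apr: +$476.82 − $1,231.32 → $13.20
  May: +$476.82 − $1,642.80 → -$1,152.78
  Jun: +$476.82 → -$675.96
  Jul: +$476.82 → -$199.14
  Aug: +$476.82 → $277.68
  Sep: +$476.82 → $754.50
  Oct: +$476.82 − $1,231.32 → $0.00
Lowest trial balance = -$1,152.78 (May)
Initial deposit = cushion − low point = $953.64 − (-$1,152.78) = $2,106.42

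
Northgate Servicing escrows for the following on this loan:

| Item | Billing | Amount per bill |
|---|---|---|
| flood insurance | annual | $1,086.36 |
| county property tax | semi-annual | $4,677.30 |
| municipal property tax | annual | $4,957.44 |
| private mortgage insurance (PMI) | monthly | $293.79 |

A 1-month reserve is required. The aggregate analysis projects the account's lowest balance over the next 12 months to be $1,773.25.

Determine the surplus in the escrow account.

Flood insurance: $1,086.36 per year
County property tax: $4,677.30 × 2 = $9,354.60 per year
Municipal property tax: $4,957.44 per year
Private mortgage insurance (PMI): $293.79 × 12 = $3,525.48 per year
Annual escrow total = $18,923.88
Monthly escrow = $18,923.88 ÷ 12 = $1,576.99
Cushion = 1 × $1,576.99 = $1,576.99
Excess over cushion: $1,773.25 − $1,576.99 = $196.26

$196.26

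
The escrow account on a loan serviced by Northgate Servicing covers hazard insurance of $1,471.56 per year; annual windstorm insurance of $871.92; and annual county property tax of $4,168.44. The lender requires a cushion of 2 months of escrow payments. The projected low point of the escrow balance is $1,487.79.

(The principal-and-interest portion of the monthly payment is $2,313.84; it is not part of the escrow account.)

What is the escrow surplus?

Hazard insurance = $1,471.56/yr
Windstorm insurance = $871.92/yr
County property tax = $4,168.44/yr
Total per year = $6,511.92
Base monthly escrow = $6,511.92 ÷ 12 = $542.66
Cushion = 2 × $542.66 = $1,085.32
Excess over cushion: $1,487.79 − $1,085.32 = $402.47

$402.47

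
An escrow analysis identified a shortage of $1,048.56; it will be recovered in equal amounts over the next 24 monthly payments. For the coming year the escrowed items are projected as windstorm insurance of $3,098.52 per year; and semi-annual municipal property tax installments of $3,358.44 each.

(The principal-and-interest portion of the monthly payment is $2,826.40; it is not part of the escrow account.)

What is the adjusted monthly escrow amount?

Windstorm insurance: $3,098.52 per year
Municipal property tax: $3,358.44 × 2 = $6,716.88 per year
Total annual escrow = $3,098.52 + $6,716.88 = $9,815.40
Monthly = $9,815.40 / 12 = $817.95
Monthly shortage recovery: $1,048.56 ÷ 24 = $43.69
New monthly escrow = $817.95 + $43.69 = $861.64

$861.64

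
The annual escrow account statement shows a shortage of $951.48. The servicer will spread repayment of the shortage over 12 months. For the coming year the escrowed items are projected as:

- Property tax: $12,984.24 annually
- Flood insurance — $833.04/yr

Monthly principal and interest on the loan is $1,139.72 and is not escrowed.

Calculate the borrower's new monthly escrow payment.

Property tax = $12,984.24
Flood insurance = $833.04
Annual escrow total = $13,817.28
Monthly = $13,817.28 / 12 = $1,151.44
Shortage spread = $951.48 / 12 = $79.29/mo
New monthly escrow = $1,151.44 + $79.29 = $1,230.73

$1,230.73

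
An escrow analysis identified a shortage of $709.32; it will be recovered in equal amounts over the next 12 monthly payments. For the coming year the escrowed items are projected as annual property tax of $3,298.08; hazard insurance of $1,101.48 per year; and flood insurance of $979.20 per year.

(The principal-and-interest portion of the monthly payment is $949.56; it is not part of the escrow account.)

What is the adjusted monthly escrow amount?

Property tax = $3,298.08 per year
Hazard insurance = $1,101.48 per year
Flood insurance = $979.20 per year
Annual escrow total = $3,298.08 + $1,101.48 + $979.20 = $5,378.76
Monthly escrow = $5,378.76 / 12 = $448.23
Shortage per month = $709.32 / 12 = $59.11
Adjusted monthly = $448.23 + $59.11 = $507.34

$507.34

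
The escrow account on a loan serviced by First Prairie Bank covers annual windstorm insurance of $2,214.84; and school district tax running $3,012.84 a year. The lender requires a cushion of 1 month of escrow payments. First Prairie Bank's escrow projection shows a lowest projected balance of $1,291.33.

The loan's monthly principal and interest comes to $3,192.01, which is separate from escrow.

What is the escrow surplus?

Windstorm insurance = $2,214.84 annually
School district tax = $3,012.84 annually
Annual escrow total = $5,227.68
Monthly = $5,227.68 ÷ 12 = $435.64
Required reserve = 1 × $435.64 = $435.64
Excess over cushion: $1,291.33 − $435.64 = $855.69

$855.69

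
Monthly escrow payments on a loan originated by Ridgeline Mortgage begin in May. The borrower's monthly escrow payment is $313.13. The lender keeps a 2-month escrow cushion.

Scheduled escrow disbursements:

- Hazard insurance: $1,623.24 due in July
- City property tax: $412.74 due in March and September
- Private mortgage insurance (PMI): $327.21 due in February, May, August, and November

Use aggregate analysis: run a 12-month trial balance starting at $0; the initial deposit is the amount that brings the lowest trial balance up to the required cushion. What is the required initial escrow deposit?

$1,751.01

Cushion = 2 × $313.13 = $626.26
Trial balance (start $0, +$313.13 each month, − disbursements):
  May: +$313.13 − $327.21 → -$14.08
  Jun: +$313.13 → $299.05
  Jul: +$313.13 − $1,623.24 → -$1,011.06
  Aug: +$313.13 − $327.21 → -$1,025.14
  Sep: +$313.13 − $412.74 → -$1,124.75
  Oct: +$313.13 → -$811.62
  Nov: +$313.13 − $327.21 → -$825.70
  Dec: +$313.13 → -$512.57
  Jan: +$313.13 → -$199.44
  Feb: +$313.13 − $327.21 → -$213.52
  Mar: +$313.13 − $412.74 → -$313.13
  Apr: +$313.13 → $0.00
Lowest trial balance = -$1,124.75 (Sep)
Initial deposit = cushion − low point = $626.26 − (-$1,124.75) = $1,751.01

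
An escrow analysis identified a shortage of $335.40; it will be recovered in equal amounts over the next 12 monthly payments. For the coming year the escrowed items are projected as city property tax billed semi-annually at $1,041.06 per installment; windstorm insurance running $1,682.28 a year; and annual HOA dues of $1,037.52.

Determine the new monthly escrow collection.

$428.11

City property tax = $1,041.06 × 2 = $2,082.12 annually
Windstorm insurance = $1,682.28 annually
HOA dues = $1,037.52 annually
Annual escrow total = $2,082.12 + $1,682.28 + $1,037.52 = $4,801.92
Monthly = $4,801.92 / 12 = $400.16
Shortage spread = $335.40 / 12 = $27.95/mo
New monthly escrow = $400.16 + $27.95 = $428.11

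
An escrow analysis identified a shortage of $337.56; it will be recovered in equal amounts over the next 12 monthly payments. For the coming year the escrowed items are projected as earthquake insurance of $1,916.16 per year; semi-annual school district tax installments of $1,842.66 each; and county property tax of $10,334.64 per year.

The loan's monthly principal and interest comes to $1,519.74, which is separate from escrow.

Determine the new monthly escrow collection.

Earthquake insurance: $1,916.16
School district tax: $1,842.66 × 2 = $3,685.32
County property tax: $10,334.64
Annual escrow total = $15,936.12
Monthly = $15,936.12 ÷ 12 = $1,328.01
Shortage per month = $337.56 / 12 = $28.13
New monthly escrow = $1,328.01 + $28.13 = $1,356.14

$1,356.14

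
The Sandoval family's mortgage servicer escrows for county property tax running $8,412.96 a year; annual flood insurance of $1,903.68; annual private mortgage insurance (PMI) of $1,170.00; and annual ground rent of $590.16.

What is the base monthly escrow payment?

$1,006.40

County property tax: $8,412.96 annually
Flood insurance: $1,903.68 annually
Private mortgage insurance (PMI): $1,170.00 annually
Ground rent: $590.16 annually
Total per year = $12,076.80
Base monthly escrow = $12,076.80 ÷ 12 = $1,006.40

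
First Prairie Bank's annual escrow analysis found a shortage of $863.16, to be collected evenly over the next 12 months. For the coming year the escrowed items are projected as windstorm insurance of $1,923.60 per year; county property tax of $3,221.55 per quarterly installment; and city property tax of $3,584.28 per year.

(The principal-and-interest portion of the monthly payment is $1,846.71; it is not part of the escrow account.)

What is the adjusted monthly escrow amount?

Windstorm insurance: $1,923.60 annually
County property tax: $3,221.55 × 4 = $12,886.20 annually
City property tax: $3,584.28 annually
Annual escrow total = $18,394.08
Per month = $18,394.08 / 12 = $1,532.84
Monthly shortage recovery: $863.16 ÷ 12 = $71.93
New monthly escrow = $1,532.84 + $71.93 = $1,604.77

$1,604.77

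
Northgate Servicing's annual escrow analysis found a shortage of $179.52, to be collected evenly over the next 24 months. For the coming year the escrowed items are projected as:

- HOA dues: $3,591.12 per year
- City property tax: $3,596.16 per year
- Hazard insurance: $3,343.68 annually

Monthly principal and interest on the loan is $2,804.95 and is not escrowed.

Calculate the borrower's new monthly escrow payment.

$885.06

HOA dues — $3,591.12 annually
City property tax — $3,596.16 annually
Hazard insurance — $3,343.68 annually
Total per year = $3,591.12 + $3,596.16 + $3,343.68 = $10,530.96
Per month = $10,530.96 / 12 = $877.58
Monthly shortage recovery: $179.52 / 24 = $7.48
Adjusted monthly = $877.58 + $7.48 = $885.06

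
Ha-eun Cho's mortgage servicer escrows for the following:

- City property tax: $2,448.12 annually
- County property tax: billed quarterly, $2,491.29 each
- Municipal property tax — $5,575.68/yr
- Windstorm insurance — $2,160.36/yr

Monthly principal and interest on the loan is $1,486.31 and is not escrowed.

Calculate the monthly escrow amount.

City property tax = $2,448.12 per year
County property tax = $2,491.29 × 4 = $9,965.16 per year
Municipal property tax = $5,575.68 per year
Windstorm insurance = $2,160.36 per year
Total annual escrow = $2,448.12 + $9,965.16 + $5,575.68 + $2,160.36 = $20,149.32
Base monthly escrow = $20,149.32 ÷ 12 = $1,679.11

$1,679.11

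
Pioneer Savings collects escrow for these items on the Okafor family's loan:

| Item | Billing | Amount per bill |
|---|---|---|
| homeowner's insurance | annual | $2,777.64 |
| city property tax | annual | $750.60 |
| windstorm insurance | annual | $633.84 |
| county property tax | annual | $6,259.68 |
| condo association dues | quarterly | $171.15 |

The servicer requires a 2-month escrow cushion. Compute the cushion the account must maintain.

Homeowner's insurance = $2,777.64 annually
City property tax = $750.60 annually
Windstorm insurance = $633.84 annually
County property tax = $6,259.68 annually
Condo association dues = $171.15 × 4 = $684.60 annually
Total annual escrow = $2,777.64 + $750.60 + $633.84 + $6,259.68 + $684.60 = $11,106.36
Base monthly escrow = $11,106.36 ÷ 12 = $925.53
Cushion = 2 × $925.53 = $1,851.06

$1,851.06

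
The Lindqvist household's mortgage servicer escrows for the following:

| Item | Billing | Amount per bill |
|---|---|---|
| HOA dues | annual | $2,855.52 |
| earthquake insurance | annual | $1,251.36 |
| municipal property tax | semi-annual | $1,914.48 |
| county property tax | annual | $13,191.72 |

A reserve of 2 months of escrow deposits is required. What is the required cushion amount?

HOA dues = $2,855.52/yr
Earthquake insurance = $1,251.36/yr
Municipal property tax = $1,914.48 × 2 = $3,828.96/yr
County property tax = $13,191.72/yr
Combined annual = $21,127.56
Per month = $21,127.56 ÷ 12 = $1,760.63
Cushion = 2 × $1,760.63 = $3,521.26

$3,521.26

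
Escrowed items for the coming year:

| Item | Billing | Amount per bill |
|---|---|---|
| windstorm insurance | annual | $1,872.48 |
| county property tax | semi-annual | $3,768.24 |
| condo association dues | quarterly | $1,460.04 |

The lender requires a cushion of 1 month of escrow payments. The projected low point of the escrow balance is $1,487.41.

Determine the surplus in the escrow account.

Windstorm insurance: $1,872.48 annually
County property tax: $3,768.24 × 2 = $7,536.48 annually
Condo association dues: $1,460.04 × 4 = $5,840.16 annually
Total annual escrow = $1,872.48 + $7,536.48 + $5,840.16 = $15,249.12
Monthly escrow = $15,249.12 ÷ 12 = $1,270.76
Required reserve = 1 × $1,270.76 = $1,270.76
Excess over cushion: $1,487.41 − $1,270.76 = $216.65

$216.65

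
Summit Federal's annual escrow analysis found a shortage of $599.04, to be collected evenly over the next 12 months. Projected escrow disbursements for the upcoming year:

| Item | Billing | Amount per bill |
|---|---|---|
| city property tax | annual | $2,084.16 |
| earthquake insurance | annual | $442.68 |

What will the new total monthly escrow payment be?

City property tax = $2,084.16
Earthquake insurance = $442.68
Annual escrow total = $2,084.16 + $442.68 = $2,526.84
Per month = $2,526.84 ÷ 12 = $210.57
Shortage spread = $599.04 / 12 = $49.92/mo
Adjusted monthly = $210.57 + $49.92 = $260.49

$260.49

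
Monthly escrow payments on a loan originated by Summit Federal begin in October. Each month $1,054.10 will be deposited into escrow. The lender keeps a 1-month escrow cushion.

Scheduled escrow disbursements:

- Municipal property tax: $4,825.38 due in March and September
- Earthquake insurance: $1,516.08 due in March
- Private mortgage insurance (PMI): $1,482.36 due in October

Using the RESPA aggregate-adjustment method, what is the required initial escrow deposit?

Cushion = 1 × $1,054.10 = $1,054.10
Trial balance (start $0, +$1,054.10 each month, − disbursements):
  Oct: +$1,054.10 − $1,482.36 → -$428.26
  Nov: +$1,054.10 → $625.84
  Dec: +$1,054.10 → $1,679.94
  Jan: +$1,054.10 → $2,734.04
  Feb: +$1,054.10 → $3,788.14
  Mar: +$1,054.10 − $6,341.46 → -$1,499.22
  Apr: +$1,054.10 → -$445.12
  May: +$1,054.10 → $608.98
  Jun: +$1,054.10 → $1,663.08
  Jul: +$1,054.10 → $2,717.18
  Aug: +$1,054.10 → $3,771.28
  Sep: +$1,054.10 − $4,825.38 → $0.00
Lowest trial balance = -$1,499.22 (Mar)
Initial deposit = cushion − low point = $1,054.10 − (-$1,499.22) = $2,553.32

$2,553.32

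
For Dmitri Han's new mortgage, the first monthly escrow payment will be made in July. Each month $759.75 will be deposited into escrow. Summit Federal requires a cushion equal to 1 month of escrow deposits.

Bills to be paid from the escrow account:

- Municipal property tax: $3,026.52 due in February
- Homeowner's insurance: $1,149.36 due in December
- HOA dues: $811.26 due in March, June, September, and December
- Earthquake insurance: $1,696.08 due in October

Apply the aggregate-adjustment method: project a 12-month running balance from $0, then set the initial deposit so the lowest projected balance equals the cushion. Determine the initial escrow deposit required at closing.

$2,227.74

Cushion = 1 × $759.75 = $759.75
Trial balance (start $0, +$759.75 each month, − disbursements):
  Jul: +$759.75 → $759.75
  Aug: +$759.75 → $1,519.50
  Sep: +$759.75 − $811.26 → $1,467.99
  Oct: +$759.75 − $1,696.08 → $531.66
  Nov: +$759.75 → $1,291.41
  Dec: +$759.75 − $1,960.62 → $90.54
  Jan: +$759.75 → $850.29
  Feb: +$759.75 − $3,026.52 → -$1,416.48
  Mar: +$759.75 − $811.26 → -$1,467.99
  Apr: +$759.75 → -$708.24
  May: +$759.75 → $51.51
  Jun: +$759.75 − $811.26 → $0.00
Lowest trial balance = -$1,467.99 (Mar)
Initial deposit = cushion − low point = $759.75 − (-$1,467.99) = $2,227.74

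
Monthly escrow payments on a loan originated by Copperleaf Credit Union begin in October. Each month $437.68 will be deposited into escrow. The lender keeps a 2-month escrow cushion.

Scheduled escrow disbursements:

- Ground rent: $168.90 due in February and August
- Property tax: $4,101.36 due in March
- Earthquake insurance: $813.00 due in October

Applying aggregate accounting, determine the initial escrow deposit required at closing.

$3,332.54

Cushion = 2 × $437.68 = $875.36
Trial balance (start $0, +$437.68 each month, − disbursements):
  Oct: +$437.68 − $813.00 → -$375.32
  Nov: +$437.68 → $62.36
  Dec: +$437.68 → $500.04
  Jan: +$437.68 → $937.72
  Feb: +$437.68 − $168.90 → $1,206.50
  Mar: +$437.68 − $4,101.36 → -$2,457.18
  Apr: +$437.68 → -$2,019.50
  May: +$437.68 → -$1,581.82
  Jun: +$437.68 → -$1,144.14
  Jul: +$437.68 → -$706.46
  Aug: +$437.68 − $168.90 → -$437.68
  Sep: +$437.68 → $0.00
Lowest trial balance = -$2,457.18 (Mar)
Initial deposit = cushion − low point = $875.36 − (-$2,457.18) = $3,332.54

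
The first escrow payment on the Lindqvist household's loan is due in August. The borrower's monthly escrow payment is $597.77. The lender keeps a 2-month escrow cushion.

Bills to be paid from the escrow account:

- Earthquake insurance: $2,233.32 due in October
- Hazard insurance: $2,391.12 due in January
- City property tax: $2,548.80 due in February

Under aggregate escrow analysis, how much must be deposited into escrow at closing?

Cushion = 2 × $597.77 = $1,195.54
Trial balance (start $0, +$597.77 each month, − disbursements):
  Aug: +$597.77 → $597.77
  Sep: +$597.77 → $1,195.54
  Oct: +$597.77 − $2,233.32 → -$440.01
  Nov: +$597.77 → $157.76
  Dec: +$597.77 → $755.53
  Jan: +$597.77 − $2,391.12 → -$1,037.82
  Feb: +$597.77 − $2,548.80 → -$2,988.85
  Mar: +$597.77 → -$2,391.08
  Apr: +$597.77 → -$1,793.31
  May: +$597.77 → -$1,195.54
  Jun: +$597.77 → -$597.77
  Jul: +$597.77 → $0.00
Lowest trial balance = -$2,988.85 (Feb)
Initial deposit = cushion − low point = $1,195.54 − (-$2,988.85) = $4,184.39

$4,184.39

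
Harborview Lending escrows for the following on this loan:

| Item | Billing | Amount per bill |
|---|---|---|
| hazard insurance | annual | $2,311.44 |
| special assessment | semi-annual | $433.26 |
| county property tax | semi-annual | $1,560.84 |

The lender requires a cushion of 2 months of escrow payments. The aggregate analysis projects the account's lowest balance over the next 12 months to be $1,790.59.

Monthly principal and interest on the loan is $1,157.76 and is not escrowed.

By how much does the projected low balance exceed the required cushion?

Hazard insurance — $2,311.44
Special assessment — $433.26 × 2 = $866.52
County property tax — $1,560.84 × 2 = $3,121.68
Yearly total = $6,299.64
Monthly = $6,299.64 ÷ 12 = $524.97
Required cushion = 2 × $524.97 = $1,049.94
Surplus = $1,790.59 − $1,049.94 = $740.65

$740.65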